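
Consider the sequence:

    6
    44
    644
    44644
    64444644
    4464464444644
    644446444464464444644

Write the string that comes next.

This is a Fibonacci-style word recurrence s(k) = s(k−2)·s(k−1): e.g. 6·44 = 644.
Continuing: 4464464444644 · 644446444464464444644 gives term 8.

4464464444644644446444464464444644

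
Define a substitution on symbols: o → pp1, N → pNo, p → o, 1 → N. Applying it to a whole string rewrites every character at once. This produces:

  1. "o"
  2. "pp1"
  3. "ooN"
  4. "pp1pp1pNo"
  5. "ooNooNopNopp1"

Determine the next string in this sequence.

Rewriting the 13 symbols of ooNooNopNopp1 one by one yields pp1 pp1 pNo pp1 pp1 pNo pp1 o pNo pp1 o o N; concatenated:

pp1pp1pNopp1pp1pNopp1opNopp1ooN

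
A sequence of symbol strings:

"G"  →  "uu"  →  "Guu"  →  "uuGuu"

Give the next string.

Each term (from the third on) is the two preceding terms concatenated in order: term 3 = G·uu = Guu.
The next term joins Guu and uuGuu.

GuuuuGuu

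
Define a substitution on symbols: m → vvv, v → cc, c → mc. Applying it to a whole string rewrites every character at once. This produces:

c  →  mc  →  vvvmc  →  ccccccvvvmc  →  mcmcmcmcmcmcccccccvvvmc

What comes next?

Rewriting the 23 symbols of mcmcmcmcmcmcccccccvvvmc one by one yields vvv mc vvv mc vvv mc vvv mc vvv mc vvv mc mc mc mc mc mc mc cc cc cc vvv mc; concatenated:

vvvmcvvvmcvvvmcvvvmcvvvmcvvvmcmcmcmcmcmcmcccccccvvvmc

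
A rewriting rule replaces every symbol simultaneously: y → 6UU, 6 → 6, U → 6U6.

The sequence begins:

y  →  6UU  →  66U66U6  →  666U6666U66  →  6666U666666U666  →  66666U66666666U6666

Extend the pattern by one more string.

Applying the rule to each of the 19 symbols of 66666U66666666U6666 gives the pieces 6 6 6 6 6 6U6 6 6 6 6 6 6 6 6 6U6 6 6 6 6, which concatenate to the answer.

666666U6666666666U66666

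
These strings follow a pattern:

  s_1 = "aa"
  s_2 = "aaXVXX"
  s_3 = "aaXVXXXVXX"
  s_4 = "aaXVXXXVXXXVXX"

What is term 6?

aaXVXXXVXXXVXXXVXXXVXX

Every step adds XVXX to the end: s(k+1) = s(k)·XVXX.
From aaXVXXXVXXXVXX, 2 further steps: aaXVXXXVXXXVXX → aaXVXXXVXXXVXXXVXX → (answer).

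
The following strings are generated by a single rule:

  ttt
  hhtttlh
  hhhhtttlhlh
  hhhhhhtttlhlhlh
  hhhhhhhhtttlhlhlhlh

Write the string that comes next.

hhhhhhhhhhtttlhlhlhlhlh

Every step adds hh to the front and lh to the end of the previous string.
So the next term is hh·hhhhhhhhtttlhlhlhlh·lh.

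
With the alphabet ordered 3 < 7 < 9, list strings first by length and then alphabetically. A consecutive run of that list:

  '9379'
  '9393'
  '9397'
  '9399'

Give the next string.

Find the rightmost character of 9399 below 9, bump it to the next letter, and reset everything to its right to 3.

9733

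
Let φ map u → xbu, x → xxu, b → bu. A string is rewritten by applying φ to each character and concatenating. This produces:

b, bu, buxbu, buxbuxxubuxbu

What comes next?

buxbuxxubuxbuxxuxxuxbubuxbuxxubuxbu

φ(buxbuxxubuxbu) expands symbol-by-symbol to bu xbu xxu bu xbu xxu xxu xbu bu xbu xxu bu xbu; joining the 13 pieces gives the next term.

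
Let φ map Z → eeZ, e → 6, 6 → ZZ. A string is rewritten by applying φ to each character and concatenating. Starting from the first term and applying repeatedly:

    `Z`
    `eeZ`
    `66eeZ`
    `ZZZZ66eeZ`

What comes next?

eeZeeZeeZeeZZZZZ66eeZ

Apply φ to ZZZZ66eeZ symbol by symbol: Z→eeZ, Z→eeZ, Z→eeZ, Z→eeZ, 6→ZZ, 6→ZZ, e→6, e→6, Z→eeZ; joined: eeZ eeZ eeZ eeZ ZZ ZZ 6 6 eeZ.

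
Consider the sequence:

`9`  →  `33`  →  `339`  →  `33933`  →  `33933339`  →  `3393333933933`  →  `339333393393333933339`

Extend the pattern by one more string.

3393333933933339333393393333933933

Each term (from the third on) is the previous term followed by the one before it: term 3 = 33·9 = 339.
The next term joins 339333393393333933339 and 3393333933933.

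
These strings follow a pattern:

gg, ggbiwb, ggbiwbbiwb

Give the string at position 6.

ggbiwbbiwbbiwbbiwbbiwb

Every step adds biwb to the end: s(k+1) = s(k)·biwb.
From ggbiwbbiwb, 3 further steps: ggbiwbbiwb → ggbiwbbiwbbiwb → ggbiwbbiwbbiwbbiwb → (answer).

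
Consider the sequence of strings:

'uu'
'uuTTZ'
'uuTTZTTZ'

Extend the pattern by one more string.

Each term is the previous one with TTZ appended.
One more step from uuTTZTTZ gives the answer.

uuTTZTTZTTZ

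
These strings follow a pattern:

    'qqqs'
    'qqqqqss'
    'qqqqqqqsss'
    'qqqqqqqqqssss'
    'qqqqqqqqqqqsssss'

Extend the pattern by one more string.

Each string has the form q^{2n+1} s^{n} (n = 1, 2, …).
Setting n = 6 gives 13, 6 characters in each block.

qqqqqqqqqqqqqssssss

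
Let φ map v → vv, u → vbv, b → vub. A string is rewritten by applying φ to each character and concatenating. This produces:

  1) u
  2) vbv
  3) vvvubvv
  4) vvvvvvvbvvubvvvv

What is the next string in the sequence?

φ(vvvvvvvbvvubvvvv) expands symbol-by-symbol to vv vv vv vv vv vv vv vub vv vv vbv vub vv vv vv vv; joining the 16 pieces gives the next term.

vvvvvvvvvvvvvvvubvvvvvbvvubvvvvvvvv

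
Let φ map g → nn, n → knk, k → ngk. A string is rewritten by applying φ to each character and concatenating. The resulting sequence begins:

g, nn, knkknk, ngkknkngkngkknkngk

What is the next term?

Rewriting the 18 symbols of ngkknkngkngkknkngk one by one yields knk nn ngk ngk knk ngk knk nn ngk knk nn ngk ngk knk ngk knk nn ngk; concatenated:

knknnngkngkknkngkknknnngkknknnngkngkknkngkknknnngk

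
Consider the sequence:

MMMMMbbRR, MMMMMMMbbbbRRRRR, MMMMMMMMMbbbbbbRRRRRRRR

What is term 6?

MMMMMMMMMMMMMMMbbbbbbbbbbbbRRRRRRRRRRRRRRRRR

Reading off run lengths: M runs 5, 7, 9; b runs 2, 4, 6; R runs 2, 5, 8 — each is linear in n (n = 1, 2, …).
For term 6, n = 6, so the run lengths are 15, 12, 17.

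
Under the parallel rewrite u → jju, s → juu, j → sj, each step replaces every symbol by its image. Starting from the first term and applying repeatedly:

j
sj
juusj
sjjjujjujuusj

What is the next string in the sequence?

Applying the rule to each of the 13 symbols of sjjjujjujuusj gives the pieces juu sj sj sj jju sj sj jju sj jju jju juu sj, which concatenate to the answer.

juusjsjsjjjusjsjjjusjjjujjujuusj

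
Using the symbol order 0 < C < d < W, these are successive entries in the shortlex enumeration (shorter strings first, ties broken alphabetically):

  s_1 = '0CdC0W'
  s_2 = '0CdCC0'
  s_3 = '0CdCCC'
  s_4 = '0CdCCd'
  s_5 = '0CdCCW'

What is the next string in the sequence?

The successor of 0CdCCW increments the rightmost position that isn't already W and resets every position after it to 0.

0CdCd0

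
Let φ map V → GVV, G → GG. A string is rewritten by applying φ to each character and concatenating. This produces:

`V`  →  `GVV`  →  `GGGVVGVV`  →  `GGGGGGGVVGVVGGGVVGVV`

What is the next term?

Replace each of the 20 characters of GGGGGGGVVGVVGGGVVGVV in place — GG GG GG GG GG GG GG GVV GVV GG GVV GVV GG GG GG GVV GVV GG GVV GVV — and concatenate.

GGGGGGGGGGGGGGGVVGVVGGGVVGVVGGGGGGGVVGVVGGGVVGVV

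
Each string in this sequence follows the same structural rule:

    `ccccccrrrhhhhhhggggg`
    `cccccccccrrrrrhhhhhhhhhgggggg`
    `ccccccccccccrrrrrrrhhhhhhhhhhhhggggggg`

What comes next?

cccccccccccccccrrrrrrrrrhhhhhhhhhhhhhhhgggggggg

Term n consists of 3n c's, followed by 2n-1 r's, followed by 3n h's, followed by n+3 g's, where the shown terms are n = 2, 3, 4.
For the next term, n = 5, so the run lengths are 15, 9, 15, 8.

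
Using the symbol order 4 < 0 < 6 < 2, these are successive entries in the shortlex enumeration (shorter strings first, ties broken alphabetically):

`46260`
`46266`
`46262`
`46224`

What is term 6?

Stepping forward 2 times from 46224: 46224 → 46220, then the target.

46226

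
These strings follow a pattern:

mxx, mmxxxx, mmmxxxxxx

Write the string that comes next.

The n-th term is n m's then 2n x's (n = 1, 2, …).
Setting n = 4 gives 4, 8 characters in each block.

mmmmxxxxxxxx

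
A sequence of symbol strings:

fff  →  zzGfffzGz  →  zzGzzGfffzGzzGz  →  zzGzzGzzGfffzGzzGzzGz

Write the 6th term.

zzGzzGzzGzzGzzGfffzGzzGzzGzzGzzGz

s(k+1) = zzG·s(k)·zGz, so each term gains zzG as a prefix and zGz as a suffix.
From zzGzzGzzGfffzGzzGzzGz, 2 further steps: zzGzzGzzGfffzGzzGzzGz → zzGzzGzzGzzGfffzGzzGzzGzzGz → (answer).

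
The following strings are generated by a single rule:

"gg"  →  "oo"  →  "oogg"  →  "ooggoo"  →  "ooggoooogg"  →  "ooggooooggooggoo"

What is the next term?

ooggooooggooggooooggoooogg

Each term (from the third on) is the previous term followed by the one before it: term 3 = oo·gg = oogg.
So term 7 is ooggooooggooggoo·ooggoooogg.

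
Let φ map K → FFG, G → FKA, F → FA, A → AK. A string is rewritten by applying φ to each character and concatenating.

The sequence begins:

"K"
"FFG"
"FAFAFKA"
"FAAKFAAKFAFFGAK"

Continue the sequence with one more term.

Replace each of the 15 characters of FAAKFAAKFAFFGAK in place — FA AK AK FFG FA AK AK FFG FA AK FA FA FKA AK FFG — and concatenate.

FAAKAKFFGFAAKAKFFGFAAKFAFAFKAAKFFG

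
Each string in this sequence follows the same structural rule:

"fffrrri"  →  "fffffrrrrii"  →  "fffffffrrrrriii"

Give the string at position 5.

fffffffffffrrrrrrriiiii

The n-th term is 2n-1 f's then n+1 r's then n-1 i's, where the shown terms are n = 2, 3, 4.
For term 5, n = 6, so the run lengths are 11, 7, 5.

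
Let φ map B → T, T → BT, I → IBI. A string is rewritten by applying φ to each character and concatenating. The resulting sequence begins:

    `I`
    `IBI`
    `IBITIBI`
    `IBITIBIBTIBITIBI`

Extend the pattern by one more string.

Replace each of the 16 characters of IBITIBIBTIBITIBI in place — IBI T IBI BT IBI T IBI T BT IBI T IBI BT IBI T IBI — and concatenate.

IBITIBIBTIBITIBITBTIBITIBIBTIBITIBI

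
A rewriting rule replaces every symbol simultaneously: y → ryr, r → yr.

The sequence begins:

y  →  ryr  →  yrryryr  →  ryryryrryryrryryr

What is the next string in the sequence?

yrryryrryryrryryryrryryrryryryrryryrryryr

φ(ryryryrryryrryryr) expands symbol-by-symbol to yr ryr yr ryr yr ryr yr yr ryr yr ryr yr yr ryr yr ryr yr; joining the 17 pieces gives the next term.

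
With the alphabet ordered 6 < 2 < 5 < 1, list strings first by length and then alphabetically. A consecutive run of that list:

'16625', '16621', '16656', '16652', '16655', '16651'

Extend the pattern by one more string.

16616

The successor of 16651 increments the rightmost position that isn't already 1 and resets every position after it to 6.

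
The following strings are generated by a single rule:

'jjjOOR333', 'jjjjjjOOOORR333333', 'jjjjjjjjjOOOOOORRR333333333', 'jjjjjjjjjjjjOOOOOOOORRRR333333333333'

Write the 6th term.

jjjjjjjjjjjjjjjjjjOOOOOOOOOOOORRRRRR333333333333333333

Term n consists of 3n j's, followed by 2n O's, followed by n R's, followed by 3n 3's (n = 1, 2, …).
At n = 6 the blocks have lengths 18, 12, 6, 18.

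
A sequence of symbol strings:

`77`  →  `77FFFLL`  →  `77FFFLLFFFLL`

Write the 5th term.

Every step adds FFFLL to the end: s(k+1) = s(k)·FFFLL.
From 77FFFLLFFFLL, 2 further steps: 77FFFLLFFFLL → 77FFFLLFFFLLFFFLL → (answer).

77FFFLLFFFLLFFFLLFFFLL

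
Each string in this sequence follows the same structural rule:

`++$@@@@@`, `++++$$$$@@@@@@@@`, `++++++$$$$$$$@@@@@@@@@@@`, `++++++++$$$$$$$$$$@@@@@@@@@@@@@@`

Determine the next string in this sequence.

Reading off run lengths: + runs 2, 4, 6, 8; $ runs 1, 4, 7, 10; @ runs 5, 8, 11, 14 — each is linear in n (n = 1, 2, …).
For the next term, n = 5, so the run lengths are 10, 13, 17.

++++++++++$$$$$$$$$$$$$@@@@@@@@@@@@@@@@@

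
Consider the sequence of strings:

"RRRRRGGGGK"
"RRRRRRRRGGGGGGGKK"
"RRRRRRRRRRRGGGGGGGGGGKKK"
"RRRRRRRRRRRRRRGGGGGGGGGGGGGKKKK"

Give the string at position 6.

Each string has the form R^{3n-1} G^{3n-2} K^{n-1}, where the shown terms are n = 2, 3, 4, 5.
At n = 7 the blocks have lengths 20, 19, 6.

RRRRRRRRRRRRRRRRRRRRGGGGGGGGGGGGGGGGGGGKKKKKK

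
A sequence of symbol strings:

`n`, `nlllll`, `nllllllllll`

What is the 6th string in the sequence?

nlllllllllllllllllllllllll

The strings grow by a fixed suffix lllll each time.
From nllllllllll, 3 further steps: nllllllllll → nlllllllllllllll → nllllllllllllllllllll → (answer).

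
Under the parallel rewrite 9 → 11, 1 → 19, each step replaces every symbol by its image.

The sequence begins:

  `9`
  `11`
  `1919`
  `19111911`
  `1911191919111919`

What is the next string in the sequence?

19111919191119111911191919111911

Replace each of the 16 characters of 1911191919111919 in place — 19 11 19 19 19 11 19 11 19 11 19 19 19 11 19 11 — and concatenate.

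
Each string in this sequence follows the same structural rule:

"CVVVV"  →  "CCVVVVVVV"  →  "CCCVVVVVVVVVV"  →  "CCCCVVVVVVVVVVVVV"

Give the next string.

The n-th term is n C's then 3n+1 V's (n = 1, 2, …).
At n = 5 the blocks have lengths 5, 16.

CCCCCVVVVVVVVVVVVVVVV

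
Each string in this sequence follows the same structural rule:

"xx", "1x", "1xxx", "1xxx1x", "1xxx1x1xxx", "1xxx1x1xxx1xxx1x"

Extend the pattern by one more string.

Each term (from the third on) is the previous term followed by the one before it: term 3 = 1x·xx = 1xxx.
The next term joins 1xxx1x1xxx1xxx1x and 1xxx1x1xxx.

1xxx1x1xxx1xxx1x1xxx1x1xxx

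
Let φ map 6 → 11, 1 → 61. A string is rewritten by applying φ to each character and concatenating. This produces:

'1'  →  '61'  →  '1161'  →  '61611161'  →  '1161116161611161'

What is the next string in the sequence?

61611161616111611161116161611161

φ(1161116161611161) expands symbol-by-symbol to 61 61 11 61 61 61 11 61 11 61 11 61 61 61 11 61; joining the 16 pieces gives the next term.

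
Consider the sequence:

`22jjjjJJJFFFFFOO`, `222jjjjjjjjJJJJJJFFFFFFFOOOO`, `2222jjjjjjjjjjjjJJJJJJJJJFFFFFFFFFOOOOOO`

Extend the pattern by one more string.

Each string has the form 2^{n+1} j^{4n} J^{3n} F^{2n+3} O^{2n} (n = 1, 2, …).
For the next term, n = 4, so the run lengths are 5, 16, 12, 11, 8.

22222jjjjjjjjjjjjjjjjJJJJJJJJJJJJFFFFFFFFFFFOOOOOOOO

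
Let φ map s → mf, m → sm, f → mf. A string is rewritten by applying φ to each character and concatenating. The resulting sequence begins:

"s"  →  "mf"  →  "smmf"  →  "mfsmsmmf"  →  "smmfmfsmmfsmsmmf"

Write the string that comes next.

mfsmsmmfsmmfmfsmsmmfmfsmmfsmsmmf

Applying the rule to each of the 16 symbols of smmfmfsmmfsmsmmf gives the pieces mf sm sm mf sm mf mf sm sm mf mf sm mf sm sm mf, which concatenate to the answer.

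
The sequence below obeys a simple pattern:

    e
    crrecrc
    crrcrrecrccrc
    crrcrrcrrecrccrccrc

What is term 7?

crrcrrcrrcrrcrrcrrecrccrccrccrccrccrc

s(k+1) = crr·s(k)·crc, so each term gains crr as a prefix and crc as a suffix.
From crrcrrcrrecrccrccrc, 3 further steps: crrcrrcrrecrccrccrc → crrcrrcrrcrrecrccrccrccrc → crrcrrcrrcrrcrrecrccrccrccrccrc → (answer).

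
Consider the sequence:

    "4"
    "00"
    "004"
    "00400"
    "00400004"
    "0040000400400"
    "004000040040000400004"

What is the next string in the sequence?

Each term (from the third on) is the previous term followed by the one before it: term 3 = 00·4 = 004.
So term 8 is 004000040040000400004·0040000400400.

0040000400400004000040040000400400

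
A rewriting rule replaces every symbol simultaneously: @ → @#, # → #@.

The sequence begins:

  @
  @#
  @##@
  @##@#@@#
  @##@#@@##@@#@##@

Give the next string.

Replace each of the 16 characters of @##@#@@##@@#@##@ in place — @# #@ #@ @# #@ @# @# #@ #@ @# @# #@ @# #@ #@ @# — and concatenate.

@##@#@@##@@#@##@#@@#@##@@##@#@@#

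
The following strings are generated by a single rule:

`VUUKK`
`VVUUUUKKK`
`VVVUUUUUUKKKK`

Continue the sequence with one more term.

Term n consists of n V's, followed by 2n U's, followed by n+1 K's (n = 1, 2, …).
At n = 4 the blocks have lengths 4, 8, 5.

VVVVUUUUUUUUKKKKK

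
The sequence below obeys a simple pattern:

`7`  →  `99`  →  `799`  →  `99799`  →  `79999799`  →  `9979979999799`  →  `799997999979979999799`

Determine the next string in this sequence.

9979979999799799997999979979999799

Each term (from the third on) is the two preceding terms concatenated in order: term 3 = 7·99 = 799.
So term 8 is 9979979999799·799997999979979999799.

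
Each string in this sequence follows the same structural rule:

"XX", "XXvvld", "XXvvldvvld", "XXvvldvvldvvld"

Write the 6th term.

XXvvldvvldvvldvvldvvld

The strings grow by a fixed suffix vvld each time.
From XXvvldvvldvvld, 2 further steps: XXvvldvvldvvld → XXvvldvvldvvldvvld → (answer).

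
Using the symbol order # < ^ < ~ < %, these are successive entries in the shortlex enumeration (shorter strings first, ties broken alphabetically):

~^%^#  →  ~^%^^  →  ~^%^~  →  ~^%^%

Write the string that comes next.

~^%~#

Find the rightmost character of ~^%^% below %, bump it to the next letter, and reset everything to its right to #.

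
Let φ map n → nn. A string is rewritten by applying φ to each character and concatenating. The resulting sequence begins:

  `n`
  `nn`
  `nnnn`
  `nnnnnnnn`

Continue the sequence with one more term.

nnnnnnnnnnnnnnnn

Rewriting each symbol of nnnnnnnn: n→nn, n→nn, n→nn, n→nn, n→nn, n→nn, n→nn, n→nn, which concatenates to nn nn nn nn nn nn nn nn.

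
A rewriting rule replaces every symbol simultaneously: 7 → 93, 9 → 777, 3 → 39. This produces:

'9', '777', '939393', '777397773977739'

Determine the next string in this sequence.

939393397779393933977793939339777

φ(777397773977739) expands symbol-by-symbol to 93 93 93 39 777 93 93 93 39 777 93 93 93 39 777; joining the 15 pieces gives the next term.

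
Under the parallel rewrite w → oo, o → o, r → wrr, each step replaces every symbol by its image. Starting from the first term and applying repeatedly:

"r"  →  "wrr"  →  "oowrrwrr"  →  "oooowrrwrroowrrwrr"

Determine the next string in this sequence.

Replace each of the 18 characters of oooowrrwrroowrrwrr in place — o o o o oo wrr wrr oo wrr wrr o o oo wrr wrr oo wrr wrr — and concatenate.

oooooowrrwrroowrrwrroooowrrwrroowrrwrr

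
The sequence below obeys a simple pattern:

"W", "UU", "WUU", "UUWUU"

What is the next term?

WUUUUWUU

From term 3 onward, concatenate the second-to-last term with the last: W·UU = WUU, UU·WUU = UUWUU, …
Continuing: WUU · UUWUU gives term 5.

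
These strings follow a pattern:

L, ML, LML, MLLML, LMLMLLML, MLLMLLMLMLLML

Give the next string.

This is a Fibonacci-style word recurrence s(k) = s(k−2)·s(k−1): e.g. L·ML = LML.
Continuing: LMLMLLML · MLLMLLMLMLLML gives term 7.

LMLMLLMLMLLMLLMLMLLML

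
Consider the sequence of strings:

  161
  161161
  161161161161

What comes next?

Every step duplicates the string.
One more doubling of 161161161161 gives the answer.

161161161161161161161161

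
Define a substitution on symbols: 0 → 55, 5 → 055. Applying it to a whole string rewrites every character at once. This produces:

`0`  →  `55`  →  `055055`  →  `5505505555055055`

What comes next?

05505555055055550550550550555505505555055055

Applying the rule to each of the 16 symbols of 5505505555055055 gives the pieces 055 055 55 055 055 55 055 055 055 055 55 055 055 55 055 055, which concatenate to the answer.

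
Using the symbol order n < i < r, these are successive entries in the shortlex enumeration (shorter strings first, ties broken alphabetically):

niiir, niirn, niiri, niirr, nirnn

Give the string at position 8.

Stepping forward 3 times from nirnn: nirnn → nirni → nirnr, then the target.

nirin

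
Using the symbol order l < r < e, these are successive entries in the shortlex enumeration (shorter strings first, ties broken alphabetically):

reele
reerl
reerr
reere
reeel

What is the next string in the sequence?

reeer

The successor of reeel increments the rightmost position that isn't already e and resets every position after it to l.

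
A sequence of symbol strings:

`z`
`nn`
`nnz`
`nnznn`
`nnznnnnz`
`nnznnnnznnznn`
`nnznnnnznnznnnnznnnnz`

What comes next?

nnznnnnznnznnnnznnnnznnznnnnznnznn

Each term (from the third on) is the previous term followed by the one before it: term 3 = nn·z = nnz.
The next term joins nnznnnnznnznnnnznnnnz and nnznnnnznnznn.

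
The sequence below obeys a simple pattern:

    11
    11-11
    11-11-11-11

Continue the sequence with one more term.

Each string is two copies of the previous one joined by '-'.
One more doubling of 11-11-11-11 gives the answer.

11-11-11-11-11-11-11-11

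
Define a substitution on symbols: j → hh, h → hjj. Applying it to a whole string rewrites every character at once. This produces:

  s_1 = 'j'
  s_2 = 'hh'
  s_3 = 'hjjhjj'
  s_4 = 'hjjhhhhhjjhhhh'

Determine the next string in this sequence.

hjjhhhhhjjhjjhjjhjjhjjhhhhhjjhjjhjjhjj

Applying the rule to each of the 14 symbols of hjjhhhhhjjhhhh gives the pieces hjj hh hh hjj hjj hjj hjj hjj hh hh hjj hjj hjj hjj, which concatenate to the answer.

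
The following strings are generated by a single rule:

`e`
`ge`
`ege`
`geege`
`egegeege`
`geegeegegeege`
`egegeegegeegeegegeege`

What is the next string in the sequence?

geegeegegeegeegegeegegeegeegegeege

From term 3 onward, concatenate the second-to-last term with the last: e·ge = ege, ge·ege = geege, …
So term 8 is geegeegegeege·egegeegegeegeegegeege.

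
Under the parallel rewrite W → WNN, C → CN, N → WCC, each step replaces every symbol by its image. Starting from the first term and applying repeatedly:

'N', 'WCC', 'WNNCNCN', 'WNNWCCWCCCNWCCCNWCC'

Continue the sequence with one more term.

WNNWCCWCCWNNCNCNWNNCNCNCNWCCWNNCNCNCNWCCWNNCNCN

Replace each of the 19 characters of WNNWCCWCCCNWCCCNWCC in place — WNN WCC WCC WNN CN CN WNN CN CN CN WCC WNN CN CN CN WCC WNN CN CN — and concatenate.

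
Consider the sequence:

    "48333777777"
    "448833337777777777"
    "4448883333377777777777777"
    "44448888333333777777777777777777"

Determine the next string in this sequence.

Reading off run lengths: 4 runs 1, 2, 3, 4; 8 runs 1, 2, 3, 4; 3 runs 3, 4, 5, 6; 7 runs 6, 10, 14, 18 — each is linear in n, where the shown terms are n = 2, 3, 4, 5.
Setting n = 6 gives 5, 5, 7, 22 characters in each block.

444448888833333337777777777777777777777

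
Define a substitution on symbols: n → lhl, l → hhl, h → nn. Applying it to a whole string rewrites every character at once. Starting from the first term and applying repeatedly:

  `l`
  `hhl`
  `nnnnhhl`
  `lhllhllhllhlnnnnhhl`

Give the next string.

Applying the rule to each of the 19 symbols of lhllhllhllhlnnnnhhl gives the pieces hhl nn hhl hhl nn hhl hhl nn hhl hhl nn hhl lhl lhl lhl lhl nn nn hhl, which concatenate to the answer.

hhlnnhhlhhlnnhhlhhlnnhhlhhlnnhhllhllhllhllhlnnnnhhl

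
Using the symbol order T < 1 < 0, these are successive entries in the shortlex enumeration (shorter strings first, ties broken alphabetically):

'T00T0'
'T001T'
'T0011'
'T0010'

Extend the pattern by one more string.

T000T

The successor of T0010 increments the rightmost position that isn't already 0 and resets every position after it to T.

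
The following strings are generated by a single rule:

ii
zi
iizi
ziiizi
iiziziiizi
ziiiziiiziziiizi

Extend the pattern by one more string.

From term 3 onward, concatenate the second-to-last term with the last: ii·zi = iizi, zi·iizi = ziiizi, …
The next term joins iiziziiizi and ziiiziiiziziiizi.

iiziziiiziziiiziiiziziiizi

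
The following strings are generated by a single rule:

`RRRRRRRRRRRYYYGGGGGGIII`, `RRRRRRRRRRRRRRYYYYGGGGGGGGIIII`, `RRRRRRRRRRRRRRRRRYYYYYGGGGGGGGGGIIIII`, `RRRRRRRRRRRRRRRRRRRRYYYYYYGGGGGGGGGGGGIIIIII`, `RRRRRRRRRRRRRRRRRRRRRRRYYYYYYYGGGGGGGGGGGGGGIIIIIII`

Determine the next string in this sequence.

RRRRRRRRRRRRRRRRRRRRRRRRRRYYYYYYYYGGGGGGGGGGGGGGGGIIIIIIII

The n-th term is 3n+2 R's then n Y's then 2n G's then n I's, where the shown terms are n = 3, 4, 5, 6, 7.
Setting n = 8 gives 26, 8, 16, 8 characters in each block.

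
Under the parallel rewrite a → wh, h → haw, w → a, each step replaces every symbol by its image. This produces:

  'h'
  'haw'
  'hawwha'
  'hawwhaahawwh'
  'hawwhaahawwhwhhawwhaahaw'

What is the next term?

Rewriting the 24 symbols of hawwhaahawwhwhhawwhaahaw one by one yields haw wh a a haw wh wh haw wh a a haw a haw haw wh a a haw wh wh haw wh a; concatenated:

hawwhaahawwhwhhawwhaahawahawhawwhaahawwhwhhawwha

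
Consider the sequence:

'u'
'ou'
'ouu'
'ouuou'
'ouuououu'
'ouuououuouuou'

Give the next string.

ouuououuouuououuououu

This is a Fibonacci-style word recurrence s(k) = s(k−1)·s(k−2): e.g. ou·u = ouu.
So term 7 is ouuououuouuou·ouuououu.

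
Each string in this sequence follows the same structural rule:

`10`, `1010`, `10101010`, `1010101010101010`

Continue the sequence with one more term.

s(k+1) = s(k)·s(k) — each term doubles the last.
Doubling 1010101010101010:

10101010101010101010101010101010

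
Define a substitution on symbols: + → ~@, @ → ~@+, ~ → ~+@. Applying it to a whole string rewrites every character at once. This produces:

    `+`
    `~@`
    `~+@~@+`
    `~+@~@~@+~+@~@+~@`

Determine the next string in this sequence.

Rewriting the 16 symbols of ~+@~@~@+~+@~@+~@ one by one yields ~+@ ~@ ~@+ ~+@ ~@+ ~+@ ~@+ ~@ ~+@ ~@ ~@+ ~+@ ~@+ ~@ ~+@ ~@+; concatenated:

~+@~@~@+~+@~@+~+@~@+~@~+@~@~@+~+@~@+~@~+@~@+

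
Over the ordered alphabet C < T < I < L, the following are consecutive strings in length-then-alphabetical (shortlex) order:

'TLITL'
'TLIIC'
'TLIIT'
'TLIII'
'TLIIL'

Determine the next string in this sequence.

TLILC

Treat TLIIL as a base-4 numeral over the given alphabet and add one, carrying through any trailing L's.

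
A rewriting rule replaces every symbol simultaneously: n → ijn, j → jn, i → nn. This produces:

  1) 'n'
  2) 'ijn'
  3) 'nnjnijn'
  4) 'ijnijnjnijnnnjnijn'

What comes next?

Rewriting the 18 symbols of ijnijnjnijnnnjnijn one by one yields nn jn ijn nn jn ijn jn ijn nn jn ijn ijn ijn jn ijn nn jn ijn; concatenated:

nnjnijnnnjnijnjnijnnnjnijnijnijnjnijnnnjnijn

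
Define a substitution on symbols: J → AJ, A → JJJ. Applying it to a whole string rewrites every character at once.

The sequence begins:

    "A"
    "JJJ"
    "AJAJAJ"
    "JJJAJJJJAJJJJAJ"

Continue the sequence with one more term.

Rewriting the 15 symbols of JJJAJJJJAJJJJAJ one by one yields AJ AJ AJ JJJ AJ AJ AJ AJ JJJ AJ AJ AJ AJ JJJ AJ; concatenated:

AJAJAJJJJAJAJAJAJJJJAJAJAJAJJJJAJ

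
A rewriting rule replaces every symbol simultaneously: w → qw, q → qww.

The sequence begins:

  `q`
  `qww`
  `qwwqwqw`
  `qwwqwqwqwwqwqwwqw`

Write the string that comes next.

Replace each of the 17 characters of qwwqwqwqwwqwqwwqw in place — qww qw qw qww qw qww qw qww qw qw qww qw qww qw qw qww qw — and concatenate.

qwwqwqwqwwqwqwwqwqwwqwqwqwwqwqwwqwqwqwwqw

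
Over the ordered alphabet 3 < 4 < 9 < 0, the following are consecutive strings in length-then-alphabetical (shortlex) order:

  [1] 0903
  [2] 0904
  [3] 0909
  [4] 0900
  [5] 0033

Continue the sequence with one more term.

Treat 0033 as a base-4 numeral over the given alphabet and add one, carrying through any trailing 0's.

0034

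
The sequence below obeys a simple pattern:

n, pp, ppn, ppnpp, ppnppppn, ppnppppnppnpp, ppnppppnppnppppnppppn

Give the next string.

ppnppppnppnppppnppppnppnppppnppnpp

This is a Fibonacci-style word recurrence s(k) = s(k−1)·s(k−2): e.g. pp·n = ppn.
Continuing: ppnppppnppnppppnppppn · ppnppppnppnpp gives term 8.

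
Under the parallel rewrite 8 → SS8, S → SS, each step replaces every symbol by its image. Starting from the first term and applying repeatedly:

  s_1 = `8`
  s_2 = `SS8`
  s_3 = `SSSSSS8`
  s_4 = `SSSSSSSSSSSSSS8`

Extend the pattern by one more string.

Rewriting the 15 symbols of SSSSSSSSSSSSSS8 one by one yields SS SS SS SS SS SS SS SS SS SS SS SS SS SS SS8; concatenated:

SSSSSSSSSSSSSSSSSSSSSSSSSSSSSS8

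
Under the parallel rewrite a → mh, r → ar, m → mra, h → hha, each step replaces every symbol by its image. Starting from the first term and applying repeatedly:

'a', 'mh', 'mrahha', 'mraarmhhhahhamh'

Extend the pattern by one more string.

Replace each of the 15 characters of mraarmhhhahhamh in place — mra ar mh mh ar mra hha hha hha mh hha hha mh mra hha — and concatenate.

mraarmhmharmrahhahhahhamhhhahhamhmrahha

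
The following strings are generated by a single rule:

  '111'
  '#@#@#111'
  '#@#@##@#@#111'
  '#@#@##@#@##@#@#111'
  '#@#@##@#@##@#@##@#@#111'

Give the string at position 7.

The strings grow by a fixed prefix #@#@# each time.
From #@#@##@#@##@#@##@#@#111, 2 further steps: #@#@##@#@##@#@##@#@#111 → #@#@##@#@##@#@##@#@##@#@#111 → (answer).

#@#@##@#@##@#@##@#@##@#@##@#@#111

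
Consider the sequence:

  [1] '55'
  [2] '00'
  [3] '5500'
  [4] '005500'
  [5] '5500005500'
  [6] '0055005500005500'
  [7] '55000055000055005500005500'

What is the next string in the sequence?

Each term (from the third on) is the two preceding terms concatenated in order: term 3 = 55·00 = 5500.
So term 8 is 0055005500005500·55000055000055005500005500.

005500550000550055000055000055005500005500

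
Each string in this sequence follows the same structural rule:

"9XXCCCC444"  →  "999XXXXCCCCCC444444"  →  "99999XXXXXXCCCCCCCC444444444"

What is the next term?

9999999XXXXXXXXCCCCCCCCCC444444444444

Term n consists of 2n-1 9's, followed by 2n X's, followed by 2n+2 C's, followed by 3n 4's (n = 1, 2, …).
Setting n = 4 gives 7, 8, 10, 12 characters in each block.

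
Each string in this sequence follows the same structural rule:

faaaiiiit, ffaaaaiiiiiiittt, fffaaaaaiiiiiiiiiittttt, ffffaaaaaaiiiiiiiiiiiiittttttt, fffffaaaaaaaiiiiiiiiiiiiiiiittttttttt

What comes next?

ffffffaaaaaaaaiiiiiiiiiiiiiiiiiiittttttttttt

Term n consists of n f's, followed by n+2 a's, followed by 3n+1 i's, followed by 2n-1 t's (n = 1, 2, …).
Setting n = 6 gives 6, 8, 19, 11 characters in each block.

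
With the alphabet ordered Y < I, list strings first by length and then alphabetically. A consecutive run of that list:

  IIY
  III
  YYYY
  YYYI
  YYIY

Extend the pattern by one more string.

YYII

Treat YYIY as a base-2 numeral over the given alphabet and add one, carrying through any trailing I's.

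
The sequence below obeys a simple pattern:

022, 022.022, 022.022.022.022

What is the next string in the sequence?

s(k+1) = s(k)·.·s(k) — each term doubles the last with '.' between the halves.
One more doubling of 022.022.022.022 gives the answer.

022.022.022.022.022.022.022.022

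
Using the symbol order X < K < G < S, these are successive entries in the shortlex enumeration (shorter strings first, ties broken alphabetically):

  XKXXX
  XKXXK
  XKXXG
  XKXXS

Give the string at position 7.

XKXKG

Continuing the enumeration 3 steps past XKXXS: XKXXS → XKXKX → XKXKK → (answer).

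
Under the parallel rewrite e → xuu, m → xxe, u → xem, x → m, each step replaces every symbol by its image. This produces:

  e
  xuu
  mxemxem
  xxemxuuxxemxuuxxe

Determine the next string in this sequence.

mmxuuxxemxemxemmmxuuxxemxemxemmmxuu

Replace each of the 17 characters of xxemxuuxxemxuuxxe in place — m m xuu xxe m xem xem m m xuu xxe m xem xem m m xuu — and concatenate.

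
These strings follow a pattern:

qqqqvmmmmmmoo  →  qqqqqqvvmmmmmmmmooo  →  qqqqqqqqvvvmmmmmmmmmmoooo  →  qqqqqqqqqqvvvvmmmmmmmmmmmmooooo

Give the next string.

The n-th term is 2n q's then n-1 v's then 2n+2 m's then n o's, where the shown terms are n = 2, 3, 4, 5.
At n = 6 the blocks have lengths 12, 5, 14, 6.

qqqqqqqqqqqqvvvvvmmmmmmmmmmmmmmoooooo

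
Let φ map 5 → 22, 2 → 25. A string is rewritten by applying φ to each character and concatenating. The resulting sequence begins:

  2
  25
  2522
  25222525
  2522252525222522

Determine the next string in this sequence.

φ(2522252525222522) expands symbol-by-symbol to 25 22 25 25 25 22 25 22 25 22 25 25 25 22 25 25; joining the 16 pieces gives the next term.

25222525252225222522252525222525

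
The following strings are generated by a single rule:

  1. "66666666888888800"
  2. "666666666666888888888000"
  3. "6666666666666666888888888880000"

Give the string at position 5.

Each string has the form 6^{4n} 8^{2n+3} 0^{n}, where the shown terms are n = 2, 3, 4.
For term 5, n = 6, so the run lengths are 24, 15, 6.

666666666666666666666666888888888888888000000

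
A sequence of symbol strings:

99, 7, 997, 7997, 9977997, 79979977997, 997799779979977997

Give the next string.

79979977997997799779979977997

This is a Fibonacci-style word recurrence s(k) = s(k−2)·s(k−1): e.g. 99·7 = 997.
Continuing: 79979977997 · 997799779979977997 gives term 8.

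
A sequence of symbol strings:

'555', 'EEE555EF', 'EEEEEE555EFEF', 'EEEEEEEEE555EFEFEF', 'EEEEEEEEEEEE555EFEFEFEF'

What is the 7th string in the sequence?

Every step adds EEE to the front and EF to the end of the previous string.
From EEEEEEEEEEEE555EFEFEFEF, 2 further steps: EEEEEEEEEEEE555EFEFEFEF → EEEEEEEEEEEEEEE555EFEFEFEFEF → (answer).

EEEEEEEEEEEEEEEEEE555EFEFEFEFEFEF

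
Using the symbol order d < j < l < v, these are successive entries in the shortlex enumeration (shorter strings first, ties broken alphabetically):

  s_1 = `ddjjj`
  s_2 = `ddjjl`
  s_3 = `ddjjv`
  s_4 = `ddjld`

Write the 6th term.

Advancing 2 positions from ddjld through ddjld → ddjlj reaches term 6.

ddjll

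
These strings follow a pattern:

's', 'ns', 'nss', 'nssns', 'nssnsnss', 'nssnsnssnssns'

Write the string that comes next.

From term 3 onward, concatenate the last term with the second-to-last: ns·s = nss, nss·ns = nssns, …
So term 7 is nssnsnssnssns·nssnsnss.

nssnsnssnssnsnssnsnss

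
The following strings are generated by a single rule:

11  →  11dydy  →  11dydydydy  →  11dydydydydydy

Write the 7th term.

11dydydydydydydydydydydydy

Each term is the previous one with dydy appended.
From 11dydydydydydy, 3 further steps: 11dydydydydydy → 11dydydydydydydydy → 11dydydydydydydydydydy → (answer).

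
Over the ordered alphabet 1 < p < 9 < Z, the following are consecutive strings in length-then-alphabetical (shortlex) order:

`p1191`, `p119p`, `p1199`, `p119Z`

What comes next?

p11Z1

The successor of p119Z increments the rightmost position that isn't already Z and resets every position after it to 1.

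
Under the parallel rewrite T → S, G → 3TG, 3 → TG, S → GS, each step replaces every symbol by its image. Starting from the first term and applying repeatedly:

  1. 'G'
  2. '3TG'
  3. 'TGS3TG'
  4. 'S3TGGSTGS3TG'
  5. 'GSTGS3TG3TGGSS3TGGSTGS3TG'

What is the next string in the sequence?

Replace each of the 25 characters of GSTGS3TG3TGGSS3TGGSTGS3TG in place — 3TG GS S 3TG GS TG S 3TG TG S 3TG 3TG GS GS TG S 3TG 3TG GS S 3TG GS TG S 3TG — and concatenate.

3TGGSS3TGGSTGS3TGTGS3TG3TGGSGSTGS3TG3TGGSS3TGGSTGS3TG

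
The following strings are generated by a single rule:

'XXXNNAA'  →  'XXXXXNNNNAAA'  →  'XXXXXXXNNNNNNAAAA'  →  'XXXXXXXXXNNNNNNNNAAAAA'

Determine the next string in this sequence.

Term n consists of 2n+1 X's, followed by 2n N's, followed by n+1 A's (n = 1, 2, …).
At n = 5 the blocks have lengths 11, 10, 6.

XXXXXXXXXXXNNNNNNNNNNAAAAAA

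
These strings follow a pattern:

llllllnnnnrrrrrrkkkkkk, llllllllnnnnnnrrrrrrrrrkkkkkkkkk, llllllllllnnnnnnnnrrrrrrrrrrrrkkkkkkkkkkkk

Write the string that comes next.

llllllllllllnnnnnnnnnnrrrrrrrrrrrrrrrkkkkkkkkkkkkkkk

Term n consists of 2n+2 l's, followed by 2n n's, followed by 3n r's, followed by 3n k's, where the shown terms are n = 2, 3, 4.
Setting n = 5 gives 12, 10, 15, 15 characters in each block.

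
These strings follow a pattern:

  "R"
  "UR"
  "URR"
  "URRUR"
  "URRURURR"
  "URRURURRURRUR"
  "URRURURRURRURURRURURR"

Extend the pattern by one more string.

URRURURRURRURURRURURRURRURURRURRUR

This is a Fibonacci-style word recurrence s(k) = s(k−1)·s(k−2): e.g. UR·R = URR.
Continuing: URRURURRURRURURRURURR · URRURURRURRUR gives term 8.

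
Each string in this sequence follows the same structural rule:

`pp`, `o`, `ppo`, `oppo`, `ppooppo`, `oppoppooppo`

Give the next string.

From term 3 onward, concatenate the second-to-last term with the last: pp·o = ppo, o·ppo = oppo, …
The next term joins ppooppo and oppoppooppo.

ppooppooppoppooppo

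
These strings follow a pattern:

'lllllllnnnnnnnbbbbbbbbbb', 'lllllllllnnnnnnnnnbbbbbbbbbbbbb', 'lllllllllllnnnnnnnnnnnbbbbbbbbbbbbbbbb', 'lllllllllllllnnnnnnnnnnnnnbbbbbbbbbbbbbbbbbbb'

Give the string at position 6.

lllllllllllllllllnnnnnnnnnnnnnnnnnbbbbbbbbbbbbbbbbbbbbbbbbb

The n-th term is 2n+1 l's then 2n+1 n's then 3n+1 b's, where the shown terms are n = 3, 4, 5, 6.
Setting n = 8 gives 17, 17, 25 characters in each block.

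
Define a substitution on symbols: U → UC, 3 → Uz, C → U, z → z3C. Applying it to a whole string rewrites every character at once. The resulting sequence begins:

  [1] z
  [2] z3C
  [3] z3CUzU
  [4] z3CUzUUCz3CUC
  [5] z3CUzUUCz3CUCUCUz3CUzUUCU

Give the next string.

Replace each of the 25 characters of z3CUzUUCz3CUCUCUz3CUzUUCU in place — z3C Uz U UC z3C UC UC U z3C Uz U UC U UC U UC z3C Uz U UC z3C UC UC U UC — and concatenate.

z3CUzUUCz3CUCUCUz3CUzUUCUUCUUCz3CUzUUCz3CUCUCUUC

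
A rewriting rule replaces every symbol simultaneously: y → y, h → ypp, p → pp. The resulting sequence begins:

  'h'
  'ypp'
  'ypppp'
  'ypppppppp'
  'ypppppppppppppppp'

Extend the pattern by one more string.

ypppppppppppppppppppppppppppppppp

Applying the rule to each of the 17 symbols of ypppppppppppppppp gives the pieces y pp pp pp pp pp pp pp pp pp pp pp pp pp pp pp pp, which concatenate to the answer.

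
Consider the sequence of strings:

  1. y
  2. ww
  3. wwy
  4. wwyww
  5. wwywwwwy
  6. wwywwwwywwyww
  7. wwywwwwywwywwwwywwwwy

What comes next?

wwywwwwywwywwwwywwwwywwywwwwywwyww

This is a Fibonacci-style word recurrence s(k) = s(k−1)·s(k−2): e.g. ww·y = wwy.
So term 8 is wwywwwwywwywwwwywwwwy·wwywwwwywwyww.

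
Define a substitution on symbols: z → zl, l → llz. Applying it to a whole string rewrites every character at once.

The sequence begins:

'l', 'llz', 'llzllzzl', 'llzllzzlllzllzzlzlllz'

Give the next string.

llzllzzlllzllzzlzlllzllzllzzlllzllzzlzlllzzlllzllzllzzl

φ(llzllzzlllzllzzlzlllz) expands symbol-by-symbol to llz llz zl llz llz zl zl llz llz llz zl llz llz zl zl llz zl llz llz llz zl; joining the 21 pieces gives the next term.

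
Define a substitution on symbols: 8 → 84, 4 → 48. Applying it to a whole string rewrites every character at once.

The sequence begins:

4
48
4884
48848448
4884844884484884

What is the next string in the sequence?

48848448844848848448488448848448

φ(4884844884484884) expands symbol-by-symbol to 48 84 84 48 84 48 48 84 84 48 48 84 48 84 84 48; joining the 16 pieces gives the next term.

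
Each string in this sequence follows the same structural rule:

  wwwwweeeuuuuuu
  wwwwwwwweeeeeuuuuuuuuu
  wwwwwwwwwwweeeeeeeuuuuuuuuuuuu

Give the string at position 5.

Each string has the form w^{3n+2} e^{2n+1} u^{3n+3} (n = 1, 2, …).
For term 5, n = 5, so the run lengths are 17, 11, 18.

wwwwwwwwwwwwwwwwweeeeeeeeeeeuuuuuuuuuuuuuuuuuu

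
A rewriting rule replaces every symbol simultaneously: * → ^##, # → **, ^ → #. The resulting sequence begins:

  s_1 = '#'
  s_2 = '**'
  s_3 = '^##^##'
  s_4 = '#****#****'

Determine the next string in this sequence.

Expanding #****#****: #→**, *→^##, *→^##, *→^##, *→^##, #→**, *→^##, *→^##, *→^##, *→^##. Concatenated: ** ^## ^## ^## ^## ** ^## ^## ^## ^##.

**^##^##^##^##**^##^##^##^##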